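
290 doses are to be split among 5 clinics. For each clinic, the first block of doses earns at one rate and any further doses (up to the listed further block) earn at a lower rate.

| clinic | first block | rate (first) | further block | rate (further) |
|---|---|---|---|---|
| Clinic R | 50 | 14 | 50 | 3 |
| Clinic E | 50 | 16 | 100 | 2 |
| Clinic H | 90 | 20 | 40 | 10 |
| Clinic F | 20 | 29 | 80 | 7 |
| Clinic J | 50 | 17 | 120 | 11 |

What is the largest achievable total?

5060

Order all 10 blocks by rate: Clinic F/first 29 > Clinic H/first 20 > Clinic J/first 17 > Clinic E/first 16 > Clinic R/first 14 > Clinic J/second 11 > Clinic H/second 10 > Clinic F/second 7 > Clinic R/second 3 > Clinic E/second 2.
Clinic F/first (29): +20 ; 270 left.
Clinic H first at 20: fill all 90 ; 180 left.
Fill Clinic J first block (50 at 17) ; 130 left.
Fill Clinic E first block (50 at 16) ; 80 left.
Clinic R first at 14: fill all 50 ; 30 left.
30 remain; put them into Clinic J second at 11.
Total = 29×20 + 20×90 + 17×50 + 16×50 + 14×50 + 11×30 = 5060.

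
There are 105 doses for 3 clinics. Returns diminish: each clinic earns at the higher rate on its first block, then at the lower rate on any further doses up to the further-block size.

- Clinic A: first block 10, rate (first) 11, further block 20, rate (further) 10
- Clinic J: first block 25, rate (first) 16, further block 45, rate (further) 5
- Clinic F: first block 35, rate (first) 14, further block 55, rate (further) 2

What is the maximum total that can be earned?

Treat each block as its own option and order by rate: Clinic J/first 16 > Clinic F/first 14 > Clinic A/first 11 > Clinic A/second 10 > Clinic J/second 5 > Clinic F/second 2.
Clinic J first at 16: fill all 25 → 80 left.
Clinic F first at 14: fill all 35 → 45 left.
Clinic A/first (11): +10 → 35 left.
Fill Clinic A second block (20 at 10) → 15 left.
Clinic J/second: +15 of 45 at 5; pool empty.
Total = 16×25 + 14×35 + 11×10 + 10×20 + 5×15 = 1275.

1275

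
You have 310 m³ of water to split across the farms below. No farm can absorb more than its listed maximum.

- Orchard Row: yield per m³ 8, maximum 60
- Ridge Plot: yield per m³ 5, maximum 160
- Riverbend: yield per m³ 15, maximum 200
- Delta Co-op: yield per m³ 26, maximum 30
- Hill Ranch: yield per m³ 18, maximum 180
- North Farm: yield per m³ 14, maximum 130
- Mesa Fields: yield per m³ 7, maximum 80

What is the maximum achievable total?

Order the farms by yield per m³: Delta Co-op 26 > Hill Ranch 18 > Riverbend 15 > North Farm 14 > Orchard Row 8 > Mesa Fields 7 > Ridge Plot 5.
Delta Co-op: +30 to 30 (cap) ; 280 left.
Hill Ranch: +180 to 180 (cap) ; 100 left.
Riverbend: +100 (room for 200) → 100. Pool exhausted.
Total = 15×100 + 26×30 + 18×180 = 5520.

5520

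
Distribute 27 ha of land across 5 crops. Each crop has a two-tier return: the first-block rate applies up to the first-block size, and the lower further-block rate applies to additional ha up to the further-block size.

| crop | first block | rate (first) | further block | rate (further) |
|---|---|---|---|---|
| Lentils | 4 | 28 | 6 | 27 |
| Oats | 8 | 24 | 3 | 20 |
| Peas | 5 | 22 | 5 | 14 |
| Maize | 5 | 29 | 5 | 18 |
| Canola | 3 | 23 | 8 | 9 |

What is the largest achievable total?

Treat each block as its own option and order by rate: Maize/tier1 29 > Lentils/tier1 28 > Lentils/tier2 27 > Oats/tier1 24 > Canola/tier1 23 > Peas/tier1 22 > Oats/tier2 20 > Maize/tier2 18 > Peas/tier2 14 > Canola/tier2 9.
Maize/tier1 (29): +5 — 22 left.
Lentils tier1 at 28: fill all 4 — 18 left.
Lentils tier2 at 27: fill all 6 — 12 left.
Oats/tier1 (24): +8 — 4 left.
Canola tier1 at 23: fill all 3 — 1 left.
Peas tier1 at 22: only 1 left, fill 1.
Total = 29×5 + 28×4 + 27×6 + 24×8 + 23×3 + 22×1 = 702.

702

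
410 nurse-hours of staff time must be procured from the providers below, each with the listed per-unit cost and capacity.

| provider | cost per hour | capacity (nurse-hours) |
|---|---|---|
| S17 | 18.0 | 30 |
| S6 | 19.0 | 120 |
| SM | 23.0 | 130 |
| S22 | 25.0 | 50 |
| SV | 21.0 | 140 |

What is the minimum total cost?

8520

Cheapest first:
Take 30 from S17 at 18.0 → need 380 more.
S6 at 19.0: take all 120 nurse-hours → 260 still needed.
Take 140 from SV at 21.0 → need 120 more.
Take 120 from SM at 23.0 to finish.
S22: unused.
Cost = 30×18.0 + 120×19.0 + 140×21.0 + 120×23.0 = 8520.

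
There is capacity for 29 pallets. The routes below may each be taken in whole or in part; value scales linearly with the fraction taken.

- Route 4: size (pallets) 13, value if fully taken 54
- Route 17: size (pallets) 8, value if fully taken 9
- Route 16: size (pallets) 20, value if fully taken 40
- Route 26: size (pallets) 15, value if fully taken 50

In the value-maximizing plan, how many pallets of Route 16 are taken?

1

Sort by value density: Route 4 54/13≈4.15, Route 26 50/15≈3.33, Route 16 40/20≈2, Route 17 9/8≈1.12.
Take all of Route 4 (13 pallets, value 54) ; 16 pallets left.
Take all of Route 26 (15 pallets, value 50) ; 1 pallets left.
1 pallets left: a 1/20 share of Route 16 gives 40×1/20 = 2.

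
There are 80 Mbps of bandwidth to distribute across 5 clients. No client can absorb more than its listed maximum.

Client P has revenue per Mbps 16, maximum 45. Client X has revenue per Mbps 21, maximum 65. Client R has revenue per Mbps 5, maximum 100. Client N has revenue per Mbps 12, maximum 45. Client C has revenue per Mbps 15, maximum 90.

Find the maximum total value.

Highest revenue per Mbps first: Client X 21 > Client P 16 > Client C 15 > Client N 12 > Client R 5.
Client X: +65 to 65 (cap) — 15 left.
Client P: +15 (room for 45) → 15. Pool exhausted.
Total = 16×15 + 21×65 = 1605.

1605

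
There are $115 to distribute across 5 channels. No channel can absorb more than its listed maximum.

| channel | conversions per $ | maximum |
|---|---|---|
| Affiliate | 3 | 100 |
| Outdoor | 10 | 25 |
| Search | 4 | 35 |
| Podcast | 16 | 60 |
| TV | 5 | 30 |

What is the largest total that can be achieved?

1360

Rank by conversions per $: Podcast 16 > Outdoor 10 > TV 5 > Search 4 > Affiliate 3.
Podcast takes 60 to reach its cap of 60 ; 55 left.
Outdoor: +25 to 25 (cap) ; 30 left.
Give TV 30 to hit its cap of 30 ; 0 left.
Total = 10×25 + 16×60 + 5×30 = 1360.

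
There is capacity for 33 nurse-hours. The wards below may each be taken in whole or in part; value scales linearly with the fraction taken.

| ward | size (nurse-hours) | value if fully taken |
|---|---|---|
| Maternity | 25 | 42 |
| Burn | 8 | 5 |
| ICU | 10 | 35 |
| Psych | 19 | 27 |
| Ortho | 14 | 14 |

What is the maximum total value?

73.64

Rank by value-to-size ratio: ICU 35/10≈3.5, Maternity 42/25≈1.68, Psych 27/19≈1.42, Ortho 14/14≈1, Burn 5/8≈0.625.
All 10 nurse-hours of ICU fit (value 35) ; 23 remain.
Fill the last 23 nurse-hours with part of Maternity: 23/25 of it earns 38.64.
Total value = 73.64.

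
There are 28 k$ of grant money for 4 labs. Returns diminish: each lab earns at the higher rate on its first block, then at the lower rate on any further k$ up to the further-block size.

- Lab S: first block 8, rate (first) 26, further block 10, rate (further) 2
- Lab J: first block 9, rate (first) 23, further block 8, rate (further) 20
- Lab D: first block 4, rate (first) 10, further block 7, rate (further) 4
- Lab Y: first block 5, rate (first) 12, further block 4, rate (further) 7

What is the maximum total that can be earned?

Rank every tier by rate: Lab S/first 26 > Lab J/first 23 > Lab J/second 20 > Lab Y/first 12 > Lab D/first 10 > Lab Y/second 7 > Lab D/second 4 > Lab S/second 2.
Lab S first at 26: fill all 8 — 20 left.
Lab J first at 23: fill all 9 — 11 left.
Fill Lab J second block (8 at 20) — 3 left.
Lab Y/first: +3 of 5 at 12; pool empty.
Total = 26×8 + 23×9 + 20×8 + 12×3 = 611.

611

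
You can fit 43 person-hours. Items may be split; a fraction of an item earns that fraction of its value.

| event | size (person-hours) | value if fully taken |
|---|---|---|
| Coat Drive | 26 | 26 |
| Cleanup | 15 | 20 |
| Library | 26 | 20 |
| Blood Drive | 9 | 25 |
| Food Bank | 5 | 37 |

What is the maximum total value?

96

Rank by value-to-size ratio: Food Bank 37/5≈7.4, Blood Drive 25/9≈2.78, Cleanup 20/15≈1.33, Coat Drive 26/26≈1, Library 20/26≈0.769.
Take all of Food Bank (5 person-hours, value 37) → 38 person-hours left.
Take all of Blood Drive (9 person-hours, value 25) → 29 person-hours left.
Take all of Cleanup (15 person-hours, value 20) → 14 person-hours left.
14 person-hours left: a 14/26 share of Coat Drive gives 26×14/26 = 14.
Total value = 96.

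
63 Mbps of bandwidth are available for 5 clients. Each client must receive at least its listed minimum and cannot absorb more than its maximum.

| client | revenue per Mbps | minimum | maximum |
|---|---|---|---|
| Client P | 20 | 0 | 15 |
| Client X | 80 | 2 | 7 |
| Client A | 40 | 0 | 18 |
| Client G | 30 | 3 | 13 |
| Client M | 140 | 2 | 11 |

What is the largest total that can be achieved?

3490

Meeting every minimum uses 0+2+0+3+2 = 7 Mbps, leaving 56.
Order the clients by revenue per Mbps: Client M 140 > Client X 80 > Client A 40 > Client G 30 > Client P 20.
Client M takes 9 more to reach its cap of 11 ; 47 left.
Client X takes 5 more to reach its cap of 7 ; 42 left.
Client A: +18 to 18 (cap) ; 24 left.
Give Client G 10 more to hit its cap of 13 ; 14 left.
Only 14 left; Client P takes them to reach 14.
Total = 20×14 + 80×7 + 40×18 + 30×13 + 140×11 = 3490.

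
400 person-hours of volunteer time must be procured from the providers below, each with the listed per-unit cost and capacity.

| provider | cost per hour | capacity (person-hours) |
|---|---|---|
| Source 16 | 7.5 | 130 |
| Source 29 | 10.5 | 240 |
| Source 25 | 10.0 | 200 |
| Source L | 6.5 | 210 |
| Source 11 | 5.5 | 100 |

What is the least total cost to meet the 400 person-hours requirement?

Use providers in increasing cost order.
Take 100 from Source 11 at 5.5 — need 300 more.
Source L (6.5): use full 210 — 90 person-hours to go.
Source 16 (7.5): take the remaining 90 — done.
Source 25, Source 29: unused.
Cost = 100×5.5 + 210×6.5 + 90×7.5 = 2590.

2590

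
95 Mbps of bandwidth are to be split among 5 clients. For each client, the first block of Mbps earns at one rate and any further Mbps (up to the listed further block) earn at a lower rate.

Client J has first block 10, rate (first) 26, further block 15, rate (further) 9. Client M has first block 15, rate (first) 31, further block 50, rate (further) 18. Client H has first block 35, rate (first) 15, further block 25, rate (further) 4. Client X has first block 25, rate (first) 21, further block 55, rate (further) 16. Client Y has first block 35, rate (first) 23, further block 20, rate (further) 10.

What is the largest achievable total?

Rank every tier by rate: Client M/first 31 > Client J/first 26 > Client Y/first 23 > Client X/first 21 > Client M/second 18 > Client X/second 16 > Client H/first 15 > Client Y/second 10 > Client J/second 9 > Client H/second 4.
Fill Client M first block (15 at 31) → 80 left.
Client J/first (26): +10 → 70 left.
Client Y first at 23: fill all 35 → 35 left.
Client X/first (21): +25 → 10 left.
10 remain; put them into Client M second at 18.
Total = 31×15 + 26×10 + 23×35 + 21×25 + 18×10 = 2235.

2235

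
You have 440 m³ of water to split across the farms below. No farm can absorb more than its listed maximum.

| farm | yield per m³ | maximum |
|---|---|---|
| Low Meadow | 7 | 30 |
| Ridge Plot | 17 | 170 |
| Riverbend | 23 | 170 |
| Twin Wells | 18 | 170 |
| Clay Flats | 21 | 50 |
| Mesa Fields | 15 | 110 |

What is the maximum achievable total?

Rank by yield per m³: Riverbend 23 > Clay Flats 21 > Twin Wells 18 > Ridge Plot 17 > Mesa Fields 15 > Low Meadow 7.
Riverbend: +170 to 170 (cap) → 270 left.
Clay Flats takes 50 to reach its cap of 50 → 220 left.
Twin Wells takes 170 to reach its cap of 170 → 50 left.
Ridge Plot: +50 (room for 170) → 50. Pool exhausted.
Total = 17×50 + 23×170 + 18×170 + 21×50 = 8870.

8870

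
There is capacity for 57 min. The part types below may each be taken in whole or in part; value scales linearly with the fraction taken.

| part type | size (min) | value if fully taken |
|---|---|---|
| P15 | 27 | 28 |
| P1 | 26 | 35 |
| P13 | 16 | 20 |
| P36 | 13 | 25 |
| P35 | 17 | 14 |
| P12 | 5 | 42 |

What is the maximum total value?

118.25

Rank by value-to-size ratio: P12 42/5≈8.4, P36 25/13≈1.92, P1 35/26≈1.35, P13 20/16≈1.25, P15 28/27≈1.04, P35 14/17≈0.824.
All 5 min of P12 fit (value 42) → 52 remain.
P36: take in full, 13 min for value 25 → 39 left.
Take all of P1 (26 min, value 35) → 13 min left.
13 min left: a 13/16 share of P13 gives 20×13/16 = 16.25.
Total value = 118.25.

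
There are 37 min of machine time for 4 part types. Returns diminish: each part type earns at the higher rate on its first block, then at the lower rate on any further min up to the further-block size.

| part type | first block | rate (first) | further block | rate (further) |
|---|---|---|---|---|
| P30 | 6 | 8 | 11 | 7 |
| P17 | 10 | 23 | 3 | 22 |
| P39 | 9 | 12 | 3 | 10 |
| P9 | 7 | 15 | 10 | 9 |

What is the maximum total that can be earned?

584

Rank every tier by rate: P17/first 23 > P17/second 22 > P9/first 15 > P39/first 12 > P39/second 10 > P9/second 9 > P30/first 8 > P30/second 7.
P17/first (23): +10 → 27 left.
P17/second (22): +3 → 24 left.
P9/first (15): +7 → 17 left.
P39 first at 12: fill all 9 → 8 left.
Fill P39 second block (3 at 10) → 5 left.
P9 second at 9: only 5 left, fill 5.
Total = 23×10 + 22×3 + 15×7 + 12×9 + 10×3 + 9×5 = 584.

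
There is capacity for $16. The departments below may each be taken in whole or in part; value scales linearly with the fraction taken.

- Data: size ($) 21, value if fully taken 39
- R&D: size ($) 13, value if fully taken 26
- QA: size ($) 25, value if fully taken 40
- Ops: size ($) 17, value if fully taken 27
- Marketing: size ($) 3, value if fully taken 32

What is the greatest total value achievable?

58

Rank by value-to-size ratio: Marketing 32/3≈10.7, R&D 26/13≈2, Data 39/21≈1.86, QA 40/25≈1.6, Ops 27/17≈1.59.
Take all of Marketing (3 $, value 32) → 13 $ left.
Take all of R&D (13 $, value 26) → 0 $ left.
Total value = 58.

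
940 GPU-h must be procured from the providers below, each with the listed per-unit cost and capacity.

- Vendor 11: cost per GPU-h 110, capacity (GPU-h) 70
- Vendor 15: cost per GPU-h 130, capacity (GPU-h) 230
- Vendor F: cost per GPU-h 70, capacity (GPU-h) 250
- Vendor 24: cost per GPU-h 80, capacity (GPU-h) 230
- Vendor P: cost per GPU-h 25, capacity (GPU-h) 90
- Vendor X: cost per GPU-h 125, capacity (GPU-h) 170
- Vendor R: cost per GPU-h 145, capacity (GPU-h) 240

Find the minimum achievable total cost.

Fill from the cheapest provider first.
Take 90 from Vendor P at 25 ; need 850 more.
Vendor F at 70: take all 250 GPU-h ; 600 still needed.
Vendor 24 at 80: take all 230 GPU-h ; 370 still needed.
Vendor 11 at 110: take all 70 GPU-h ; 300 still needed.
Take 170 from Vendor X at 125 ; need 130 more.
Vendor 15 at 130: take 130 of its 230 ; requirement met.
Vendor R: unused.
Cost = 90×25 + 250×70 + 230×80 + 70×110 + 170×125 + 130×130 = 84000.

84000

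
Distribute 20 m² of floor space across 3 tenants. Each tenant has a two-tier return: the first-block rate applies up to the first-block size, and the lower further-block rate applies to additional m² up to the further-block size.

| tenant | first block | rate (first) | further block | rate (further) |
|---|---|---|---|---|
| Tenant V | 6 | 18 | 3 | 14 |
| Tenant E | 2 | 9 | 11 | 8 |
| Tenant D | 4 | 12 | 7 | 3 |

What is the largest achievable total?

256

Rank every tier by rate: Tenant V/first 18 > Tenant V/second 14 > Tenant D/first 12 > Tenant E/first 9 > Tenant E/second 8 > Tenant D/second 3.
Fill Tenant V first block (6 at 18) → 14 left.
Tenant V second at 14: fill all 3 → 11 left.
Fill Tenant D first block (4 at 12) → 7 left.
Tenant E first at 9: fill all 2 → 5 left.
Tenant E second at 8: only 5 left, fill 5.
Total = 18×6 + 14×3 + 12×4 + 9×2 + 8×5 = 256.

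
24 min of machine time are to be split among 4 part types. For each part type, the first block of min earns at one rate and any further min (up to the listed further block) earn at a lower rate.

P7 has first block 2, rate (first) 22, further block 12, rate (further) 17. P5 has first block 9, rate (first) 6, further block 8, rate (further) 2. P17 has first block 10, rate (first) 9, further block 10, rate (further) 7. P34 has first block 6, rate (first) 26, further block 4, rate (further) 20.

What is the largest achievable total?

484

Order all 8 blocks by rate: P34/first 26 > P7/first 22 > P34/second 20 > P7/second 17 > P17/first 9 > P17/second 7 > P5/first 6 > P5/second 2.
P34/first (26): +6 → 18 left.
P7/first (22): +2 → 16 left.
P34/second (20): +4 → 12 left.
P7 second at 17: fill all 12 → 0 left.
Total = 26×6 + 22×2 + 20×4 + 17×12 = 484.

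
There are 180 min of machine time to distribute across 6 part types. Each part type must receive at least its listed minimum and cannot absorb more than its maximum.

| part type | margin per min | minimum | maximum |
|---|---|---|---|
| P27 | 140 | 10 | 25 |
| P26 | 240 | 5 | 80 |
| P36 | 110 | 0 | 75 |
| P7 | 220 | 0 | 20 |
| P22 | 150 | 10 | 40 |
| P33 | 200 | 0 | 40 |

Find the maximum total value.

37500

Meeting every minimum uses 10+5+0+0+10+0 = 25 min, leaving 155.
Rank by margin per min: P26 240 > P7 220 > P33 200 > P22 150 > P27 140 > P36 110.
Give P26 75 more to hit its cap of 80 ; 80 left.
Give P7 20 more to hit its cap of 20 ; 60 left.
Give P33 40 more to hit its cap of 40 ; 20 left.
P22: +20 (room for 30) → 30. Pool exhausted.
Total = 140×10 + 240×80 + 220×20 + 150×30 + 200×40 = 37500.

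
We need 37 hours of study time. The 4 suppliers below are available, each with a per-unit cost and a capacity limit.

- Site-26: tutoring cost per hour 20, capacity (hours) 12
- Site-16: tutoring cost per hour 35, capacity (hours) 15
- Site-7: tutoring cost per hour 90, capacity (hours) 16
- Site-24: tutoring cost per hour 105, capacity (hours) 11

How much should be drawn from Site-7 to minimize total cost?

Fill from the cheapest supplier first.
Take 12 from Site-26 at 20 → need 25 more.
Site-16 (35): use full 15 → 10 hours to go.
Take 10 from Site-7 at 90 to finish.
Site-24: unused.

10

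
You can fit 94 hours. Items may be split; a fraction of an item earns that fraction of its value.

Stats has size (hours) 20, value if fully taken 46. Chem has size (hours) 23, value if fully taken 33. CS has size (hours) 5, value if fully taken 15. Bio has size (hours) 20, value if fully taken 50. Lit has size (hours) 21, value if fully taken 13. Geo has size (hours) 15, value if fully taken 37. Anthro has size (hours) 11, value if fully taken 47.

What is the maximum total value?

Rank by value-to-size ratio: Anthro 47/11≈4.27, CS 15/5≈3, Bio 50/20≈2.5, Geo 37/15≈2.47, Stats 46/20≈2.3, Chem 33/23≈1.43, Lit 13/21≈0.619.
All 11 hours of Anthro fit (value 47) — 83 remain.
Take all of CS (5 hours, value 15) — 78 hours left.
Take all of Bio (20 hours, value 50) — 58 hours left.
All 15 hours of Geo fit (value 37) — 43 remain.
Stats: take in full, 20 hours for value 46 — 23 left.
Chem: take in full, 23 hours for value 33 — 0 left.
Total value = 228.

228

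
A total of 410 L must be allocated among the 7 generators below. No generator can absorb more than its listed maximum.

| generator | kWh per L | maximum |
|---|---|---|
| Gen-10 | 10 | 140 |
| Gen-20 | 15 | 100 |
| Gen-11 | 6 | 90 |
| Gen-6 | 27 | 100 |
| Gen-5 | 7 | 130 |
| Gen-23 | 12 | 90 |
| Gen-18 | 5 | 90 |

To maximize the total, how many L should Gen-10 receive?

Highest kWh per L first: Gen-6 27 > Gen-20 15 > Gen-23 12 > Gen-10 10 > Gen-5 7 > Gen-11 6 > Gen-18 5.
Give Gen-6 100 to hit its cap of 100 → 310 left.
Give Gen-20 100 to hit its cap of 100 → 210 left.
Give Gen-23 90 to hit its cap of 90 → 120 left.
Gen-10 has room for 140 but only 120 remain, so it gets 120.

120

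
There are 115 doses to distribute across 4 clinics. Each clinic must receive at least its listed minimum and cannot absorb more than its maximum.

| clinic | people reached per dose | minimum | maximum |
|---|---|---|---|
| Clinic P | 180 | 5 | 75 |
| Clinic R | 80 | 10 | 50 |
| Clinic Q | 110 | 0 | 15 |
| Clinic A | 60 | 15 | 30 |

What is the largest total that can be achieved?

Meeting every minimum uses 5+10+0+15 = 30 doses, leaving 85.
Order the clinics by people reached per dose: Clinic P 180 > Clinic Q 110 > Clinic R 80 > Clinic A 60.
Give Clinic P 70 more to hit its cap of 75 — 15 left.
Clinic Q takes 15 more to reach its cap of 15 — 0 left.
Total = 180×75 + 80×10 + 110×15 + 60×15 = 16850.

16850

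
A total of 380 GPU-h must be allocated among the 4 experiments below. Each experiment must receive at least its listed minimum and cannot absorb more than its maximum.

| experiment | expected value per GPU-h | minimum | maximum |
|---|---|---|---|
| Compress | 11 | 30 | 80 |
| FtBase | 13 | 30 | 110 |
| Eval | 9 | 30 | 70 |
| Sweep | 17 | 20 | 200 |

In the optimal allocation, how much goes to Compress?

Meeting every minimum uses 30+30+30+20 = 110 GPU-h, leaving 270.
Order the experiments by expected value per GPU-h: Sweep 17 > FtBase 13 > Compress 11 > Eval 9.
Sweep takes 180 more to reach its cap of 200 → 90 left.
FtBase: +80 to 110 (cap) → 10 left.
Compress: +10 (room for 50) → 40. Pool exhausted.

40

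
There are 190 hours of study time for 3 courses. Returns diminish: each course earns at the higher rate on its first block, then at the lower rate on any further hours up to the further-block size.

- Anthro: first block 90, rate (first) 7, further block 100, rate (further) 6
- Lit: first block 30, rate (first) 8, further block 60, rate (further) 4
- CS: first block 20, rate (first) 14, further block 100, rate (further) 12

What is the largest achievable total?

2000

Order all 6 blocks by rate: CS/first 14 > CS/second 12 > Lit/first 8 > Anthro/first 7 > Anthro/second 6 > Lit/second 4.
CS first at 14: fill all 20 — 170 left.
CS second at 12: fill all 100 — 70 left.
Lit/first (8): +30 — 40 left.
Anthro/first: +40 of 90 at 7; pool empty.
Total = 14×20 + 12×100 + 8×30 + 7×40 = 2000.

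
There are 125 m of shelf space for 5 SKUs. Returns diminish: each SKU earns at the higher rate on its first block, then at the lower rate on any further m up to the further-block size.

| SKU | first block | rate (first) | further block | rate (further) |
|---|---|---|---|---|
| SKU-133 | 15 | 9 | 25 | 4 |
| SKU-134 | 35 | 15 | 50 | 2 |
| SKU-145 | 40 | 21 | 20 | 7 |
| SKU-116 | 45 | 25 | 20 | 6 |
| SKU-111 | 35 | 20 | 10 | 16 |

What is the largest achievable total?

Rank every tier by rate: SKU-116/tier1 25 > SKU-145/tier1 21 > SKU-111/tier1 20 > SKU-111/tier2 16 > SKU-134/tier1 15 > SKU-133/tier1 9 > SKU-145/tier2 7 > SKU-116/tier2 6 > SKU-133/tier2 4 > SKU-134/tier2 2.
Fill SKU-116 tier1 block (45 at 25) → 80 left.
SKU-145/tier1 (21): +40 → 40 left.
SKU-111/tier1 (20): +35 → 5 left.
5 remain; put them into SKU-111 tier2 at 16.
Total = 25×45 + 21×40 + 20×35 + 16×5 = 2745.

2745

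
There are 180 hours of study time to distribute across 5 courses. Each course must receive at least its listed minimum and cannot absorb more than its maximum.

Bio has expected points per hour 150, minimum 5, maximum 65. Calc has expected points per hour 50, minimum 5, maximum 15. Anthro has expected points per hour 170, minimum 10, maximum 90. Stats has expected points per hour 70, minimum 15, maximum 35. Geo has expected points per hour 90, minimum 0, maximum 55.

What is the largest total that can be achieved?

26800

Meeting every minimum uses 5+5+10+15+0 = 35 hours, leaving 145.
Rank by expected points per hour: Anthro 170 > Bio 150 > Geo 90 > Stats 70 > Calc 50.
Anthro: +80 to 90 (cap) → 65 left.
Give Bio 60 more to hit its cap of 65 → 5 left.
Geo has room for 55 more but only 5 remain, so it gets 5.
Total = 150×65 + 50×5 + 170×90 + 70×15 + 90×5 = 26800.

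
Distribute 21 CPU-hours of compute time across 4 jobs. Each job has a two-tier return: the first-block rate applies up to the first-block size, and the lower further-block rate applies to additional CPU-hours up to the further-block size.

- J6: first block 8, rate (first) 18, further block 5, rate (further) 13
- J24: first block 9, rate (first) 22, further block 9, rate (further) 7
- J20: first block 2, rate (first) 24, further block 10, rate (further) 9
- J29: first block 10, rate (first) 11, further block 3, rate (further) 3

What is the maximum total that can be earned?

Treat each block as its own option and order by rate: J20/T1 24 > J24/T1 22 > J6/T1 18 > J6/T2 13 > J29/T1 11 > J20/T2 9 > J24/T2 7 > J29/T2 3.
J20 T1 at 24: fill all 2 → 19 left.
J24/T1 (22): +9 → 10 left.
J6 T1 at 18: fill all 8 → 2 left.
2 remain; put them into J6 T2 at 13.
Total = 24×2 + 22×9 + 18×8 + 13×2 = 416.

416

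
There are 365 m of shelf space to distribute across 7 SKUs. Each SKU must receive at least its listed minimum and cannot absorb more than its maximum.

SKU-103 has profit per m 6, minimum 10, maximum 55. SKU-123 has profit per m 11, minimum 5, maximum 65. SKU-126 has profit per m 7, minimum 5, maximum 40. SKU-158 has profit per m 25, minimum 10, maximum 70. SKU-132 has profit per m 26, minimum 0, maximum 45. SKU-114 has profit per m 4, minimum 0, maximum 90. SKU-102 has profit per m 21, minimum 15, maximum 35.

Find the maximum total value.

Meeting every minimum uses 10+5+5+10+0+0+15 = 45 m, leaving 320.
Rank by profit per m: SKU-132 26 > SKU-158 25 > SKU-102 21 > SKU-123 11 > SKU-126 7 > SKU-103 6 > SKU-114 4.
SKU-132: +45 to 45 (cap) — 275 left.
SKU-158 takes 60 more to reach its cap of 70 — 215 left.
Give SKU-102 20 more to hit its cap of 35 — 195 left.
SKU-123: +60 to 65 (cap) — 135 left.
SKU-126 takes 35 more to reach its cap of 40 — 100 left.
Give SKU-103 45 more to hit its cap of 55 — 55 left.
SKU-114: +55 (room for 90) → 55. Pool exhausted.
Total = 6×55 + 11×65 + 7×40 + 25×70 + 26×45 + 4×55 + 21×35 = 5200.

5200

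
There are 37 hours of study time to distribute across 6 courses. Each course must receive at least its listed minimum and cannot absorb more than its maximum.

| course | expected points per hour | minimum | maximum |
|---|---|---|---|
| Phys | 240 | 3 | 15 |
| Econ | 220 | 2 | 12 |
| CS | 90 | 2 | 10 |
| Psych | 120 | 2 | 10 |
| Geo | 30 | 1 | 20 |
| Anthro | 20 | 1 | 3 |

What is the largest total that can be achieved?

Meeting every minimum uses 3+2+2+2+1+1 = 11 hours, leaving 26.
Rank by expected points per hour: Phys 240 > Econ 220 > Psych 120 > CS 90 > Geo 30 > Anthro 20.
Give Phys 12 more to hit its cap of 15 ; 14 left.
Give Econ 10 more to hit its cap of 12 ; 4 left.
Psych: +4 (room for 8) → 6. Pool exhausted.
Total = 240×15 + 220×12 + 90×2 + 120×6 + 30×1 + 20×1 = 7190.

7190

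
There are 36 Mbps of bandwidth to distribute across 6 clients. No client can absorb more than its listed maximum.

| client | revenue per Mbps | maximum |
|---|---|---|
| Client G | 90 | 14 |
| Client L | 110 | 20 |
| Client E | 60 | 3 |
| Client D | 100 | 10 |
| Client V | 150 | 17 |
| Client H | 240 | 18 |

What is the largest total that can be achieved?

6980

Order the clients by revenue per Mbps: Client H 240 > Client V 150 > Client L 110 > Client D 100 > Client G 90 > Client E 60.
Client H takes 18 to reach its cap of 18 ; 18 left.
Give Client V 17 to hit its cap of 17 ; 1 left.
Client L: +1 (room for 20) → 1. Pool exhausted.
Total = 110×1 + 150×17 + 240×18 = 6980.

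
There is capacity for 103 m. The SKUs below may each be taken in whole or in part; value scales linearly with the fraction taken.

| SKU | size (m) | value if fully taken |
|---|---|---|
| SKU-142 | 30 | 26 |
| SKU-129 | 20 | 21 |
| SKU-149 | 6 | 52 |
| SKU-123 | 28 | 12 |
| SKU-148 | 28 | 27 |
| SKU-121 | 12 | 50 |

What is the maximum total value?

179

Sort by value density: SKU-149 52/6≈8.67, SKU-121 50/12≈4.17, SKU-129 21/20≈1.05, SKU-148 27/28≈0.964, SKU-142 26/30≈0.867, SKU-123 12/28≈0.429.
SKU-149: take in full, 6 m for value 52 → 97 left.
Take all of SKU-121 (12 m, value 50) → 85 m left.
Take all of SKU-129 (20 m, value 21) → 65 m left.
All 28 m of SKU-148 fit (value 27) → 37 remain.
Take all of SKU-142 (30 m, value 26) → 7 m left.
Fill the last 7 m with part of SKU-123: 7/28 of it earns 3.
Total value = 179.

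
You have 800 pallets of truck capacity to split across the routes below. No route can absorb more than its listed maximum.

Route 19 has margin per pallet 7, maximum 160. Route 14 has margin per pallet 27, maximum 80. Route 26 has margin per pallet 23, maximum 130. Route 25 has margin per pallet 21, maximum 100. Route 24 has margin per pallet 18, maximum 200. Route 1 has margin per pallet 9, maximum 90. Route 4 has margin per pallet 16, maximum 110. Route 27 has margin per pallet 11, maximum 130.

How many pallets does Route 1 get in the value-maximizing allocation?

50

Highest margin per pallet first: Route 14 27 > Route 26 23 > Route 25 21 > Route 24 18 > Route 4 16 > Route 27 11 > Route 1 9 > Route 19 7.
Give Route 14 80 to hit its cap of 80 ; 720 left.
Route 26: +130 to 130 (cap) ; 590 left.
Route 25: +100 to 100 (cap) ; 490 left.
Route 24 takes 200 to reach its cap of 200 ; 290 left.
Route 4 takes 110 to reach its cap of 110 ; 180 left.
Route 27: +130 to 130 (cap) ; 50 left.
Route 1 has room for 90 but only 50 remain, so it gets 50.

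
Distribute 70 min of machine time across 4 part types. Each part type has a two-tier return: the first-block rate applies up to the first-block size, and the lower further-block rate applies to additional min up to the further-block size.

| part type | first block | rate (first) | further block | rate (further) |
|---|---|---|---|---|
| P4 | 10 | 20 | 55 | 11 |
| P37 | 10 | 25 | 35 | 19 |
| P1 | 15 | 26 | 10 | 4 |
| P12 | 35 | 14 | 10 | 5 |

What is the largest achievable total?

1505

Treat each block as its own option and order by rate: P1/first 26 > P37/first 25 > P4/first 20 > P37/second 19 > P12/first 14 > P4/second 11 > P12/second 5 > P1/second 4.
P1/first (26): +15 — 55 left.
Fill P37 first block (10 at 25) — 45 left.
P4 first at 20: fill all 10 — 35 left.
P37/second (19): +35 — 0 left.
Total = 26×15 + 25×10 + 20×10 + 19×35 = 1505.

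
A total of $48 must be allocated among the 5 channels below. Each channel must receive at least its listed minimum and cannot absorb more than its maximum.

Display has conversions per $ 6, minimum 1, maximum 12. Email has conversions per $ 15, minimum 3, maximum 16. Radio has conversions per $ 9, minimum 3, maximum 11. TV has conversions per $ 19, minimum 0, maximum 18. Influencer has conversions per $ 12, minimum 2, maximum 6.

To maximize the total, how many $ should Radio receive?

7

Meeting every minimum uses 1+3+3+0+2 = 9 $, leaving 39.
Rank by conversions per $: TV 19 > Email 15 > Influencer 12 > Radio 9 > Display 6.
TV takes 18 more to reach its cap of 18 ; 21 left.
Email takes 13 more to reach its cap of 16 ; 8 left.
Influencer: +4 to 6 (cap) ; 4 left.
Radio has room for 8 more but only 4 remain, so it gets 7.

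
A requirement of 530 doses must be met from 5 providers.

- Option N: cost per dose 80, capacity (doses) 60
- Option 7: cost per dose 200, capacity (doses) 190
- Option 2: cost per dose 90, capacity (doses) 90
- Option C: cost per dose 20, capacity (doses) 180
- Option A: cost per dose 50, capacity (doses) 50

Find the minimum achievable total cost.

49000

Cheapest first:
Option C at 20: take all 180 doses ; 350 still needed.
Take 50 from Option A at 50 ; need 300 more.
Option N (80): use full 60 ; 240 doses to go.
Take 90 from Option 2 at 90 ; need 150 more.
Option 7 at 200: take 150 of its 190 ; requirement met.
Cost = 180×20 + 50×50 + 60×80 + 90×90 + 150×200 = 49000.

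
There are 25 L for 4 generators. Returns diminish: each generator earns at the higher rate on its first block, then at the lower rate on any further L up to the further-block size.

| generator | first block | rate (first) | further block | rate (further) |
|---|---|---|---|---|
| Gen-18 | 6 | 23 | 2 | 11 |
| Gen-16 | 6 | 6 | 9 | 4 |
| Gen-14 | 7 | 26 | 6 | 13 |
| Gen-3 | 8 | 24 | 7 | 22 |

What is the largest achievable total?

Treat each block as its own option and order by rate: Gen-14/first 26 > Gen-3/first 24 > Gen-18/first 23 > Gen-3/second 22 > Gen-14/second 13 > Gen-18/second 11 > Gen-16/first 6 > Gen-16/second 4.
Gen-14/first (26): +7 → 18 left.
Gen-3 first at 24: fill all 8 → 10 left.
Gen-18/first (23): +6 → 4 left.
Gen-3/second: +4 of 7 at 22; pool empty.
Total = 26×7 + 24×8 + 23×6 + 22×4 = 600.

600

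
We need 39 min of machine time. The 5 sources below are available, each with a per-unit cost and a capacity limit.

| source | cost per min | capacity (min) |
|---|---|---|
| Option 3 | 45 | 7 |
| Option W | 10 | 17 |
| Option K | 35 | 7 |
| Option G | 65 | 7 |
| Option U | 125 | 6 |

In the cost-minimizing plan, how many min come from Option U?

Cheapest first:
Take 17 from Option W at 10 — need 22 more.
Option K (35): use full 7 — 15 min to go.
Option 3 at 45: take all 7 min — 8 still needed.
Option G (65): use full 7 — 1 min to go.
Take 1 from Option U at 125 to finish.

1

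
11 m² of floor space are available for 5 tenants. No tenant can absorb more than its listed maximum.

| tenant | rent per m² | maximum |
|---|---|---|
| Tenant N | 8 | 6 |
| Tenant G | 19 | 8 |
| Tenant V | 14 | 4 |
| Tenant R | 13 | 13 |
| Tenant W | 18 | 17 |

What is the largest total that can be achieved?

206

Order the tenants by rent per m²: Tenant G 19 > Tenant W 18 > Tenant V 14 > Tenant R 13 > Tenant N 8.
Give Tenant G 8 to hit its cap of 8 — 3 left.
Tenant W has room for 17 but only 3 remain, so it gets 3.
Total = 19×8 + 18×3 = 206.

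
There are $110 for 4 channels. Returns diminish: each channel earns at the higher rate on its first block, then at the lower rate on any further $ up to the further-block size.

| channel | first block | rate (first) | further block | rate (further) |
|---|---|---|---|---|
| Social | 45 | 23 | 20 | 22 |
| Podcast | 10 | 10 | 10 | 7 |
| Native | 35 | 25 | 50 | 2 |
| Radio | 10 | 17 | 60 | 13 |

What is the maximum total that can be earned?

Rank every tier by rate: Native/first 25 > Social/first 23 > Social/second 22 > Radio/first 17 > Radio/second 13 > Podcast/first 10 > Podcast/second 7 > Native/second 2.
Fill Native first block (35 at 25) ; 75 left.
Social/first (23): +45 ; 30 left.
Fill Social second block (20 at 22) ; 10 left.
Fill Radio first block (10 at 17) ; 0 left.
Total = 25×35 + 23×45 + 22×20 + 17×10 = 2520.

2520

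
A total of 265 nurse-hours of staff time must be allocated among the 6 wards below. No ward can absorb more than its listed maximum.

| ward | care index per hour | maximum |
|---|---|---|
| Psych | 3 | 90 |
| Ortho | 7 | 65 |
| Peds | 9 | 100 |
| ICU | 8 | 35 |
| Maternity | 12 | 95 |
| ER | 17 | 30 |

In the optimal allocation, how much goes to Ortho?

5

Order the wards by care index per hour: ER 17 > Maternity 12 > Peds 9 > ICU 8 > Ortho 7 > Psych 3.
ER: +30 to 30 (cap) — 235 left.
Maternity: +95 to 95 (cap) — 140 left.
Give Peds 100 to hit its cap of 100 — 40 left.
ICU: +35 to 35 (cap) — 5 left.
Only 5 left; Ortho takes them to reach 5.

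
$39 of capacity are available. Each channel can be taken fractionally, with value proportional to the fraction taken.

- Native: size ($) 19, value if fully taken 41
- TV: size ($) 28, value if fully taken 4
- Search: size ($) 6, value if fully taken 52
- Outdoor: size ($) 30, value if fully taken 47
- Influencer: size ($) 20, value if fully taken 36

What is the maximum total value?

Best value per unit of size first: Search 52/6≈8.67, Native 41/19≈2.16, Influencer 36/20≈1.8, Outdoor 47/30≈1.57, TV 4/28≈0.143.
All 6 $ of Search fit (value 52) — 33 remain.
Take all of Native (19 $, value 41) — 14 $ left.
14 $ left: a 14/20 share of Influencer gives 36×14/20 = 25.2.
Total value = 118.2.

118.2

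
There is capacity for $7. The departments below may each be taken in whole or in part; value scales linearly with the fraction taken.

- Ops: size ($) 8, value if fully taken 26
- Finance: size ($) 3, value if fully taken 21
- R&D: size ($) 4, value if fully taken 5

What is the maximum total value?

Sort by value density: Finance 21/3≈7, Ops 26/8≈3.25, R&D 5/4≈1.25.
Take all of Finance (3 $, value 21) → 4 $ left.
Only 4 $ remain; take 4/8 of Ops for value 26×4/8 = 13.
Total value = 34.

34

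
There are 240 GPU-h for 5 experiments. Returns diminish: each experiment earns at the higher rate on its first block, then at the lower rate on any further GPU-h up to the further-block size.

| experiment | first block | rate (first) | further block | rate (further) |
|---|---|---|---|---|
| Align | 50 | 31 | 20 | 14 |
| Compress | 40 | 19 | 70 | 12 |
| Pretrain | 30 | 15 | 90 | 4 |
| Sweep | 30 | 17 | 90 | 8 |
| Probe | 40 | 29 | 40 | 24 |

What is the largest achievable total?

5530

Rank every tier by rate: Align/tier1 31 > Probe/tier1 29 > Probe/tier2 24 > Compress/tier1 19 > Sweep/tier1 17 > Pretrain/tier1 15 > Align/tier2 14 > Compress/tier2 12 > Sweep/tier2 8 > Pretrain/tier2 4.
Align tier1 at 31: fill all 50 → 190 left.
Probe/tier1 (29): +40 → 150 left.
Fill Probe tier2 block (40 at 24) → 110 left.
Compress/tier1 (19): +40 → 70 left.
Sweep/tier1 (17): +30 → 40 left.
Pretrain tier1 at 15: fill all 30 → 10 left.
10 remain; put them into Align tier2 at 14.
Total = 31×50 + 29×40 + 24×40 + 19×40 + 17×30 + 15×30 + 14×10 = 5530.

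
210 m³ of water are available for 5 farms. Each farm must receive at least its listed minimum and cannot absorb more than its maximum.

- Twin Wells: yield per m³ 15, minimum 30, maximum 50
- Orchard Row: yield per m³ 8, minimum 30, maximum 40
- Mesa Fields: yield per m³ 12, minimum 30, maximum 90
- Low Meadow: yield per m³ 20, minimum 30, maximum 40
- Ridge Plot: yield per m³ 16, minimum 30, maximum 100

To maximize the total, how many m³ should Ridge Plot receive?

80

Meeting every minimum uses 30+30+30+30+30 = 150 m³, leaving 60.
Highest yield per m³ first: Low Meadow 20 > Ridge Plot 16 > Twin Wells 15 > Mesa Fields 12 > Orchard Row 8.
Low Meadow takes 10 more to reach its cap of 40 ; 50 left.
Ridge Plot: +50 (room for 70) → 80. Pool exhausted.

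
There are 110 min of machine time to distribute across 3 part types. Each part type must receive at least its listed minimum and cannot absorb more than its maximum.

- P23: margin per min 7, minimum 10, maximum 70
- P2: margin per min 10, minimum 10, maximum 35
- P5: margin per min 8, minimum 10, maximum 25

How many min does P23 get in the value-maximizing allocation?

50

Meeting every minimum uses 10+10+10 = 30 min, leaving 80.
Rank by margin per min: P2 10 > P5 8 > P23 7.
Give P2 25 more to hit its cap of 35 → 55 left.
Give P5 15 more to hit its cap of 25 → 40 left.
Only 40 left; P23 takes them to reach 50.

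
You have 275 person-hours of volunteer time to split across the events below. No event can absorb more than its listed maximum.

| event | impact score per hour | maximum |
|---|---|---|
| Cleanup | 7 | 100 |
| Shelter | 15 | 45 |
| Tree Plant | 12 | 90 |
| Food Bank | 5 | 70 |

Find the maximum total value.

Highest impact score per hour first: Shelter 15 > Tree Plant 12 > Cleanup 7 > Food Bank 5.
Shelter takes 45 to reach its cap of 45 → 230 left.
Give Tree Plant 90 to hit its cap of 90 → 140 left.
Give Cleanup 100 to hit its cap of 100 → 40 left.
Food Bank has room for 70 but only 40 remain, so it gets 40.
Total = 7×100 + 15×45 + 12×90 + 5×40 = 2655.

2655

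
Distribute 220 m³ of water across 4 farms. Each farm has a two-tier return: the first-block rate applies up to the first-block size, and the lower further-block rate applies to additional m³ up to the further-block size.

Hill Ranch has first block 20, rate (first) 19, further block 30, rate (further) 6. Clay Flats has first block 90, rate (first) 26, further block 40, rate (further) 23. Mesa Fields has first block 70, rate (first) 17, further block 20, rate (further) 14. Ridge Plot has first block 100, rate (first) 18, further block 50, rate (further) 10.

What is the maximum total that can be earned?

Order all 8 blocks by rate: Clay Flats/tier1 26 > Clay Flats/tier2 23 > Hill Ranch/tier1 19 > Ridge Plot/tier1 18 > Mesa Fields/tier1 17 > Mesa Fields/tier2 14 > Ridge Plot/tier2 10 > Hill Ranch/tier2 6.
Fill Clay Flats tier1 block (90 at 26) ; 130 left.
Clay Flats/tier2 (23): +40 ; 90 left.
Hill Ranch/tier1 (19): +20 ; 70 left.
Ridge Plot/tier1: +70 of 100 at 18; pool empty.
Total = 26×90 + 23×40 + 19×20 + 18×70 = 4900.

4900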